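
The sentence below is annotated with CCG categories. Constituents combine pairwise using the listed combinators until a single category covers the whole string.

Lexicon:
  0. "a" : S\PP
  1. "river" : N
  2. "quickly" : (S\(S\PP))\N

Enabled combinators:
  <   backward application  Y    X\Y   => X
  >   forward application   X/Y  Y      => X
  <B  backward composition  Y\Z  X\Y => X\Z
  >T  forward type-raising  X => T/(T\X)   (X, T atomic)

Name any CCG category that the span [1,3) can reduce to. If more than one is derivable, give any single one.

S\(S\PP)

[0,3] S   <
  [0,1] "a" : S\PP
  [1,3] S\(S\PP)   <
    [1,2] "river" : N
    [2,3] "quickly" : (S\(S\PP))\N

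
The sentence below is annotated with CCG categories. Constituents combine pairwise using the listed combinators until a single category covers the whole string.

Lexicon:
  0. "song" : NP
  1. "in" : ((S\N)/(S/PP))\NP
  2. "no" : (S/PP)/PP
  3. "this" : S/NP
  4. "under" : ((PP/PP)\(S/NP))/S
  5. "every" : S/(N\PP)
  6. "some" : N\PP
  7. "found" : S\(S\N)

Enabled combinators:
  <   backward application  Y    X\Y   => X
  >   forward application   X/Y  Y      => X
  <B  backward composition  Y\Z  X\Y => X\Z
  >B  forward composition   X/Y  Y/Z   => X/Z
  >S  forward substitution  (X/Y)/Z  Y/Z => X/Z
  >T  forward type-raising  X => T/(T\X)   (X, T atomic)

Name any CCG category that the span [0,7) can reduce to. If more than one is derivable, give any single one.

[0,8] S   <
  [0,7] S\N   >
    [0,2] (S\N)/(S/PP)   <
      [0,1] "song" : NP
      [1,2] "in" : ((S\N)/(S/PP))\NP
    [2,7] S/PP   >S
      [2,3] "no" : (S/PP)/PP
      [3,7] PP/PP   <
        [3,4] "this" : S/NP
        [4,7] (PP/PP)\(S/NP)   >
          [4,5] "under" : ((PP/PP)\(S/NP))/S
          [5,7] S   >
            [5,6] "every" : S/(N\PP)
            [6,7] "some" : N\PP
  [7,8] "found" : S\(S\N)

S\N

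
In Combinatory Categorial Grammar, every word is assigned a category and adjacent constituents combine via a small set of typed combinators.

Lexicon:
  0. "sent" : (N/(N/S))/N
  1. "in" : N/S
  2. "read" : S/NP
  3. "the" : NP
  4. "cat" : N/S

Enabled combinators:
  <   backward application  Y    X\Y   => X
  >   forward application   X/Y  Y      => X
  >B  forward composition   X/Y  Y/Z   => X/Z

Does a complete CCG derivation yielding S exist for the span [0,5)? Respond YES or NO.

NO

(N/(N/S))/N N/S S/NP NP N/S
CKY chart[0,5] = {N}; S ∉ chart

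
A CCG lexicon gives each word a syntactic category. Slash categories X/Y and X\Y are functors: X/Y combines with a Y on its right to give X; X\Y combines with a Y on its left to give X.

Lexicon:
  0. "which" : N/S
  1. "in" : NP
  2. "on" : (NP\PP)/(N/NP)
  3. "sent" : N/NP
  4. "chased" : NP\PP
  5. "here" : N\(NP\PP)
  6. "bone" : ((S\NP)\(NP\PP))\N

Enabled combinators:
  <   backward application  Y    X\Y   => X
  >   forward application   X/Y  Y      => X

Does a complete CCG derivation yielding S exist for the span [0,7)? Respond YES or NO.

NO

N/S NP (NP\PP)/(N/NP) N/NP NP\PP N\(NP\PP) ((S\NP)\(NP\PP))\N
CKY chart[0,7] = {N}; S ∉ chart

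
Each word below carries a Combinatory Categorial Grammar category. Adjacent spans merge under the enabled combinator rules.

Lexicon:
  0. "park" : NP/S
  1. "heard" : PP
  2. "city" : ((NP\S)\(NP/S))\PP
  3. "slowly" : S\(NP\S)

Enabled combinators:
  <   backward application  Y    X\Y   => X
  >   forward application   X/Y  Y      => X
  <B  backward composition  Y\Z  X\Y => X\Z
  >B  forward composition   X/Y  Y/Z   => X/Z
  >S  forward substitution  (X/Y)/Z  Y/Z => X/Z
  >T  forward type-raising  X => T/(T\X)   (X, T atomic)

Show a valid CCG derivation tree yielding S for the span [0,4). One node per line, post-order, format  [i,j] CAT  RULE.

[0,4] S   <
  [0,3] NP\S   <
    [0,1] "park" : NP/S
    [1,3] (NP\S)\(NP/S)   <
      [1,2] "heard" : PP
      [2,3] "city" : ((NP\S)\(NP/S))\PP
  [3,4] "slowly" : S\(NP\S)

[0,1] NP/S  lex  "park"
[1,2] PP  lex  "heard"
[2,3] ((NP\S)\(NP/S))\PP  lex  "city"
[1,3] (NP\S)\(NP/S)  <  k=2
[0,3] NP\S  <  k=1
[3,4] S\(NP\S)  lex  "slowly"
[0,4] S  <  k=3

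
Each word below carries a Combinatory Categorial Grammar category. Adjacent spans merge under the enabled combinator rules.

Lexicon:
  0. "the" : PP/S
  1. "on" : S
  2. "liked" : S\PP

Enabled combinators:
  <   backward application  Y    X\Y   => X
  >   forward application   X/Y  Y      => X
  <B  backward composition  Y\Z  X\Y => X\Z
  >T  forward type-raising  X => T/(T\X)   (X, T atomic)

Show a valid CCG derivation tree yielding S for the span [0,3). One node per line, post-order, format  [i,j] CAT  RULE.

[0,3] S   <
  [0,2] PP   >
    [0,1] "the" : PP/S
    [1,2] "on" : S
  [2,3] "liked" : S\PP

[0,1] PP/S  lex  "the"
[1,2] S  lex  "on"
[0,2] PP  >  k=1
[2,3] S\PP  lex  "liked"
[0,3] S  <  k=2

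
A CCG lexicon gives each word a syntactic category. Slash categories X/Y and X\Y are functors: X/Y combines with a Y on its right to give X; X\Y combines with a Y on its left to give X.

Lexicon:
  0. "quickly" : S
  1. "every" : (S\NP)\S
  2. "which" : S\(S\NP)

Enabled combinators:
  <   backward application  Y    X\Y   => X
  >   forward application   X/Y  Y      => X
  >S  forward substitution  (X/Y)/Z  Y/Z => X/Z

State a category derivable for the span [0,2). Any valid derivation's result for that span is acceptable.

S\NP

[0,3] S   <
  [0,2] S\NP   <
    [0,1] "quickly" : S
    [1,2] "every" : (S\NP)\S
  [2,3] "which" : S\(S\NP)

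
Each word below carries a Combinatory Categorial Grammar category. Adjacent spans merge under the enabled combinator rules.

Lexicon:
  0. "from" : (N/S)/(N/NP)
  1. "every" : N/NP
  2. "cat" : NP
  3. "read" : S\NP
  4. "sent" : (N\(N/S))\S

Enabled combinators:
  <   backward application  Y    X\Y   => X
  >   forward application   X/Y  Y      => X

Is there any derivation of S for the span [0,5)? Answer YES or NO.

(N/S)/(N/NP) N/NP NP S\NP (N\(N/S))\S
CKY chart[0,5] = {N}; S ∉ chart

NO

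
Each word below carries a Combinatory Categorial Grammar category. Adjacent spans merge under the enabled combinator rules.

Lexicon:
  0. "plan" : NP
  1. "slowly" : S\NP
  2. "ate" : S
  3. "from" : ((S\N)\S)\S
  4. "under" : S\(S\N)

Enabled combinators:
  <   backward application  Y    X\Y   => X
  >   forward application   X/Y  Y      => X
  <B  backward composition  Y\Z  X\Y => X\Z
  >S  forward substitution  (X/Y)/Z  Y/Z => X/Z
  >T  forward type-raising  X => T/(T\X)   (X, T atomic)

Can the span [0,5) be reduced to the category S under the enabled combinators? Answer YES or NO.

YES

[0,5] S   <
  [0,4] S\N   <
    [0,2] S   <
      [0,1] "plan" : NP
      [1,2] "slowly" : S\NP
    [2,4] (S\N)\S   <
      [2,3] "ate" : S
      [3,4] "from" : ((S\N)\S)\S
  [4,5] "under" : S\(S\N)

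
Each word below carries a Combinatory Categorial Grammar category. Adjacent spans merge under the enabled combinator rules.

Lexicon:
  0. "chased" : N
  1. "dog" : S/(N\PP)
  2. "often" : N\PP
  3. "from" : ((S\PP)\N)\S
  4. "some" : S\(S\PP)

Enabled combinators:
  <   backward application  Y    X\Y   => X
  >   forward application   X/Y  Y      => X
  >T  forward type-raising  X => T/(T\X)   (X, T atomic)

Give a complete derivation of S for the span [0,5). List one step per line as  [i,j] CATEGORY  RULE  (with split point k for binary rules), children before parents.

[0,1] N  lex  "chased"
[1,2] S/(N\PP)  lex  "dog"
[2,3] N\PP  lex  "often"
[1,3] S  >  k=2
[3,4] ((S\PP)\N)\S  lex  "from"
[1,4] (S\PP)\N  <  k=3
[0,4] S\PP  <  k=1
[4,5] S\(S\PP)  lex  "some"
[0,5] S  <  k=4

[0,5] S   <
  [0,4] S\PP   <
    [0,1] "chased" : N
    [1,4] (S\PP)\N   <
      [1,3] S   >
        [1,2] "dog" : S/(N\PP)
        [2,3] "often" : N\PP
      [3,4] "from" : ((S\PP)\N)\S
  [4,5] "some" : S\(S\PP)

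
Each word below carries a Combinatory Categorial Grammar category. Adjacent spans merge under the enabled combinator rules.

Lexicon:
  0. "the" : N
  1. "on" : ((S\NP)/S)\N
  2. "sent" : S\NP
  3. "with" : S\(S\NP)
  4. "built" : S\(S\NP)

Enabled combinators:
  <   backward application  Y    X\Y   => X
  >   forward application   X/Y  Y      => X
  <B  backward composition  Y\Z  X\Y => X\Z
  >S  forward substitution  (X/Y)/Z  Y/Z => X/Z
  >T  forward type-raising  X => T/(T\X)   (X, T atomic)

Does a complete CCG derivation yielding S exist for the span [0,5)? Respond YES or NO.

[0,5] S   <
  [0,4] S\NP   >
    [0,2] (S\NP)/S   <
      [0,1] "the" : N
      [1,2] "on" : ((S\NP)/S)\N
    [2,4] S   <
      [2,3] "sent" : S\NP
      [3,4] "with" : S\(S\NP)
  [4,5] "built" : S\(S\NP)

YES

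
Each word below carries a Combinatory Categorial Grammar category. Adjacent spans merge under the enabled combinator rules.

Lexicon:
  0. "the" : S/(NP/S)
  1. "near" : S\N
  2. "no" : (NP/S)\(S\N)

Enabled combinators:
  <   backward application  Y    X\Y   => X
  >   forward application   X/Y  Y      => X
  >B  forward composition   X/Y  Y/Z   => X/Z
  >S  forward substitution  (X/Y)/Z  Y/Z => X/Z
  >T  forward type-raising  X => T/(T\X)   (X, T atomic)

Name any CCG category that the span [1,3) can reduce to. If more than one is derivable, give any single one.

NP/S

[0,3] S   >
  [0,1] "the" : S/(NP/S)
  [1,3] NP/S   <
    [1,2] "near" : S\N
    [2,3] "no" : (NP/S)\(S\N)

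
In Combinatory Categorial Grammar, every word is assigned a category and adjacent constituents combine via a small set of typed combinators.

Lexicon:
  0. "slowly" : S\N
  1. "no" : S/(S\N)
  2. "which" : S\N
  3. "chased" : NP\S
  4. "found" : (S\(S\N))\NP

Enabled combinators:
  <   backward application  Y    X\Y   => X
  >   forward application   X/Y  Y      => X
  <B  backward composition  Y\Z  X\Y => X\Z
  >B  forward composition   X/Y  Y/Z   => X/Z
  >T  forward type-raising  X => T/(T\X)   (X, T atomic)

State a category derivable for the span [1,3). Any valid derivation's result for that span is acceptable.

[0,5] S   <
  [0,1] "slowly" : S\N
  [1,5] S\(S\N)   <
    [1,4] NP   <
      [1,3] S   >
        [1,2] "no" : S/(S\N)
        [2,3] "which" : S\N
      [3,4] "chased" : NP\S
    [4,5] "found" : (S\(S\N))\NP

S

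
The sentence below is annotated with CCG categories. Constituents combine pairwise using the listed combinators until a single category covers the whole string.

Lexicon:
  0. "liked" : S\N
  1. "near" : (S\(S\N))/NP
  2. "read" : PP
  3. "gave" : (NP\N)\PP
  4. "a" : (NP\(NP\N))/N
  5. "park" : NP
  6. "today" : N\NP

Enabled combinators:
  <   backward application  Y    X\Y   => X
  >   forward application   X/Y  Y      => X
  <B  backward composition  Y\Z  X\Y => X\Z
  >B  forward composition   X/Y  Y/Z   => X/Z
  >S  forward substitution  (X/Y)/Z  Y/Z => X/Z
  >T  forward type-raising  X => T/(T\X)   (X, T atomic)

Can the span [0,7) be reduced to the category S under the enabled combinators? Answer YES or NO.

[0,7] S   <
  [0,1] "liked" : S\N
  [1,7] S\(S\N)   >
    [1,2] "near" : (S\(S\N))/NP
    [2,7] NP   <
      [2,4] NP\N   <
        [2,3] "read" : PP
        [3,4] "gave" : (NP\N)\PP
      [4,7] NP\(NP\N)   >
        [4,5] "a" : (NP\(NP\N))/N
        [5,7] N   <
          [5,6] "park" : NP
          [6,7] "today" : N\NP

YES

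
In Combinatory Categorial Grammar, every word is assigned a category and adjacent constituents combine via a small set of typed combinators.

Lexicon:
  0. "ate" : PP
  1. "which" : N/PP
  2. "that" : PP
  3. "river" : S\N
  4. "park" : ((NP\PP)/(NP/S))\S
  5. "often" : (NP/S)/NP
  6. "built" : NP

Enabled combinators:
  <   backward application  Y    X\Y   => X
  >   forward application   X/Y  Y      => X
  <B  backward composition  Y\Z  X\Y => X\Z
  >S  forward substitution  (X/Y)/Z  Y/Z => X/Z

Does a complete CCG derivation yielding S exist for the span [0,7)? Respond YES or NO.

NO

PP N/PP PP S\N ((NP\PP)/(NP/S))\S (NP/S)/NP NP
CKY chart[0,7] = {NP}; S ∉ chart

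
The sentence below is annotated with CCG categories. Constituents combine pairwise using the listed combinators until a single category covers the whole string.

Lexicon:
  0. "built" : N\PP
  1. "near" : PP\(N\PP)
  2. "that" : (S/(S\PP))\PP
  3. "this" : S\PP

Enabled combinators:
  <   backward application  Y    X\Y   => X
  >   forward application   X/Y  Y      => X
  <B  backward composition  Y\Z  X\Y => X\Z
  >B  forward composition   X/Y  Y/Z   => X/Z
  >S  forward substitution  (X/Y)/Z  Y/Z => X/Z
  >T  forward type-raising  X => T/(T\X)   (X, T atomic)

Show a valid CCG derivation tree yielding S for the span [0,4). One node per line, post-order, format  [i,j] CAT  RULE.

[0,1] N\PP  lex  "built"
[1,2] PP\(N\PP)  lex  "near"
[0,2] PP  <  k=1
[2,3] (S/(S\PP))\PP  lex  "that"
[0,3] S/(S\PP)  <  k=2
[3,4] S\PP  lex  "this"
[0,4] S  >  k=3

[0,4] S   >
  [0,3] S/(S\PP)   <
    [0,2] PP   <
      [0,1] "built" : N\PP
      [1,2] "near" : PP\(N\PP)
    [2,3] "that" : (S/(S\PP))\PP
  [3,4] "this" : S\PP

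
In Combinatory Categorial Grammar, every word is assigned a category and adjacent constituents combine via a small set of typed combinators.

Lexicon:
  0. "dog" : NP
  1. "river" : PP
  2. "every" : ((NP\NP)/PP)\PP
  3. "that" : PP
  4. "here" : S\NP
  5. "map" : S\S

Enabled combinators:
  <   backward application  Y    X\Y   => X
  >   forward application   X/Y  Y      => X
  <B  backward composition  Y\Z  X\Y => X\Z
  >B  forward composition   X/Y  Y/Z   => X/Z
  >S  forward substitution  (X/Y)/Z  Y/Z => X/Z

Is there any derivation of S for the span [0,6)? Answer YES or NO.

YES

[0,6] S   <
  [0,1] "dog" : NP
  [1,6] S\NP   <B
    [1,4] NP\NP   >
      [1,3] (NP\NP)/PP   <
        [1,2] "river" : PP
        [2,3] "every" : ((NP\NP)/PP)\PP
      [3,4] "that" : PP
    [4,6] S\NP   <B
      [4,5] "here" : S\NP
      [5,6] "map" : S\S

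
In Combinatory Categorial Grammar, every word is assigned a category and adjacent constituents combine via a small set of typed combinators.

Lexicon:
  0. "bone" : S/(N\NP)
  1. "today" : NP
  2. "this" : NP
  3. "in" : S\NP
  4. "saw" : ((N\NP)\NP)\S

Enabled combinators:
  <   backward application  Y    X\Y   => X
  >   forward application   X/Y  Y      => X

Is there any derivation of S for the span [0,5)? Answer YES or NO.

YES

[0,5] S   >
  [0,1] "bone" : S/(N\NP)
  [1,5] N\NP   <
    [1,2] "today" : NP
    [2,5] (N\NP)\NP   <
      [2,4] S   <
        [2,3] "this" : NP
        [3,4] "in" : S\NP
      [4,5] "saw" : ((N\NP)\NP)\S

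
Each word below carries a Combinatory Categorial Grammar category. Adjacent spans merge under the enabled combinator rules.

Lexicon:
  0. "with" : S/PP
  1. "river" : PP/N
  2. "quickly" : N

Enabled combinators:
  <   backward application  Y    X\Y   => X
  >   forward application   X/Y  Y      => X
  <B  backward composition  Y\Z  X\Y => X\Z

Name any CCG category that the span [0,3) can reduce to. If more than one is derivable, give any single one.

S

[0,3] S   >
  [0,1] "with" : S/PP
  [1,3] PP   >
    [1,2] "river" : PP/N
    [2,3] "quickly" : N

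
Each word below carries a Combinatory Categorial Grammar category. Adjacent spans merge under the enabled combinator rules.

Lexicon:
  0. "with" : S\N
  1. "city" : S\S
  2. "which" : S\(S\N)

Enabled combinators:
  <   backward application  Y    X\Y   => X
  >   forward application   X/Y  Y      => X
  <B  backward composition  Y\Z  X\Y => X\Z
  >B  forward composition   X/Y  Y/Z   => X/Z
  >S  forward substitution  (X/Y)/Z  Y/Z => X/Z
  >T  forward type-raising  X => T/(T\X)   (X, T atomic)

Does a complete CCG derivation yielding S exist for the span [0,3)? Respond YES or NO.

YES

[0,3] S   <
  [0,2] S\N   <B
    [0,1] "with" : S\N
    [1,2] "city" : S\S
  [2,3] "which" : S\(S\N)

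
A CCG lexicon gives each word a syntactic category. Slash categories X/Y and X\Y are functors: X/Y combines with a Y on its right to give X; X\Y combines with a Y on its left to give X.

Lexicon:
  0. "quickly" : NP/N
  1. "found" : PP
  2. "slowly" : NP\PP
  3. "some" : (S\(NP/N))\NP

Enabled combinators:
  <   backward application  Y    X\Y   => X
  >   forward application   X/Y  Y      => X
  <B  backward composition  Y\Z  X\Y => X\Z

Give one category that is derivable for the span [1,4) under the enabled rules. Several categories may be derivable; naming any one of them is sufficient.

S\(NP/N)

[0,4] S   <
  [0,1] "quickly" : NP/N
  [1,4] S\(NP/N)   <
    [1,3] NP   <
      [1,2] "found" : PP
      [2,3] "slowly" : NP\PP
    [3,4] "some" : (S\(NP/N))\NP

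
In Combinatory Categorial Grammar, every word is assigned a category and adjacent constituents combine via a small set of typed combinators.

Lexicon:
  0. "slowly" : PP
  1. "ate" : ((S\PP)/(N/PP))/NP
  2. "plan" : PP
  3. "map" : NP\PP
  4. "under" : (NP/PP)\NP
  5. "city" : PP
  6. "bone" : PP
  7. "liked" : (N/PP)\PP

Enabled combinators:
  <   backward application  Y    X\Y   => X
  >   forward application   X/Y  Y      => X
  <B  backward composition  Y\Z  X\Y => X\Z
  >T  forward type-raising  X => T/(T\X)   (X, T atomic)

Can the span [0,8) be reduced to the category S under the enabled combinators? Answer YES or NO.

[0,8] S   >
  [0,1] S/(S\PP)   >T
    [0,1] "slowly" : PP
  [1,8] S\PP   >
    [1,6] (S\PP)/(N/PP)   >
      [1,2] "ate" : ((S\PP)/(N/PP))/NP
      [2,6] NP   >
        [2,5] NP/PP   <
          [2,4] NP   <
            [2,3] "plan" : PP
            [3,4] "map" : NP\PP
          [4,5] "under" : (NP/PP)\NP
        [5,6] "city" : PP
    [6,8] N/PP   <
      [6,7] "bone" : PP
      [7,8] "liked" : (N/PP)\PP

YES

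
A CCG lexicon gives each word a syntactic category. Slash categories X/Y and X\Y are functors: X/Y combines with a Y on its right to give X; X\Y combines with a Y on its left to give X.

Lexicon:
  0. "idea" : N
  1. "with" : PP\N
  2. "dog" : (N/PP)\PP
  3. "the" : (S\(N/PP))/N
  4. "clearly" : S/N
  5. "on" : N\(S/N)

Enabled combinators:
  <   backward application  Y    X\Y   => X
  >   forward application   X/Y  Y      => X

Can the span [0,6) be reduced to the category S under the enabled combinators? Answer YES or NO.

YES

[0,6] S   <
  [0,3] N/PP   <
    [0,2] PP   <
      [0,1] "idea" : N
      [1,2] "with" : PP\N
    [2,3] "dog" : (N/PP)\PP
  [3,6] S\(N/PP)   >
    [3,4] "the" : (S\(N/PP))/N
    [4,6] N   <
      [4,5] "clearly" : S/N
      [5,6] "on" : N\(S/N)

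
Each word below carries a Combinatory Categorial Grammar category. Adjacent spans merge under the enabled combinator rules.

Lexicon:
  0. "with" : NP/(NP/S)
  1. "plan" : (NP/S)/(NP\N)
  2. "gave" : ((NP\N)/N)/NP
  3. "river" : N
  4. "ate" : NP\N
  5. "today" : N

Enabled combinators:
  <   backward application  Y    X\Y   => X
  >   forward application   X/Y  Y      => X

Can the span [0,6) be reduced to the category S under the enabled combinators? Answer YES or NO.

NP/(NP/S) (NP/S)/(NP\N) ((NP\N)/N)/NP N NP\N N
CKY chart[0,6] = {NP}; S ∉ chart

NO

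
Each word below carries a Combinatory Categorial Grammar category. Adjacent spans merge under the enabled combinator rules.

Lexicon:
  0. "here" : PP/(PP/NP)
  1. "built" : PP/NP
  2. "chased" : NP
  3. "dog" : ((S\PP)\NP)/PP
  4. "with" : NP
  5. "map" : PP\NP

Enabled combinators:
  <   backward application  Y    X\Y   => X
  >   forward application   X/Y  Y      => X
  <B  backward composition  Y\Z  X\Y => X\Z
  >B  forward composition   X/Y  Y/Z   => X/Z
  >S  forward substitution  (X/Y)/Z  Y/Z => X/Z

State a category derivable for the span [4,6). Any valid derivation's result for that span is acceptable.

[0,6] S   <
  [0,2] PP   >
    [0,1] "here" : PP/(PP/NP)
    [1,2] "built" : PP/NP
  [2,6] S\PP   <
    [2,3] "chased" : NP
    [3,6] (S\PP)\NP   >
      [3,4] "dog" : ((S\PP)\NP)/PP
      [4,6] PP   <
        [4,5] "with" : NP
        [5,6] "map" : PP\NP

PP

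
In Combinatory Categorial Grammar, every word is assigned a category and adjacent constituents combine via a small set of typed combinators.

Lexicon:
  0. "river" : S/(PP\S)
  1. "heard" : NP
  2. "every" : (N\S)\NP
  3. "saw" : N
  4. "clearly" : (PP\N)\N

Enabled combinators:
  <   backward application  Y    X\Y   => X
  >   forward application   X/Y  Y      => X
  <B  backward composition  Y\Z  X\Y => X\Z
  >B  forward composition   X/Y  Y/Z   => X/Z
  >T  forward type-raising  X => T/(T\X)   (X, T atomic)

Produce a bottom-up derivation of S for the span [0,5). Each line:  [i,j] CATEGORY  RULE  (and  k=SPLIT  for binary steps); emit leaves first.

[0,5] S   >
  [0,1] "river" : S/(PP\S)
  [1,5] PP\S   <B
    [1,3] N\S   <
      [1,2] "heard" : NP
      [2,3] "every" : (N\S)\NP
    [3,5] PP\N   <
      [3,4] "saw" : N
      [4,5] "clearly" : (PP\N)\N

[0,1] S/(PP\S)  lex  "river"
[1,2] NP  lex  "heard"
[2,3] (N\S)\NP  lex  "every"
[1,3] N\S  <  k=2
[3,4] N  lex  "saw"
[4,5] (PP\N)\N  lex  "clearly"
[3,5] PP\N  <  k=4
[1,5] PP\S  <B  k=3
[0,5] S  >  k=1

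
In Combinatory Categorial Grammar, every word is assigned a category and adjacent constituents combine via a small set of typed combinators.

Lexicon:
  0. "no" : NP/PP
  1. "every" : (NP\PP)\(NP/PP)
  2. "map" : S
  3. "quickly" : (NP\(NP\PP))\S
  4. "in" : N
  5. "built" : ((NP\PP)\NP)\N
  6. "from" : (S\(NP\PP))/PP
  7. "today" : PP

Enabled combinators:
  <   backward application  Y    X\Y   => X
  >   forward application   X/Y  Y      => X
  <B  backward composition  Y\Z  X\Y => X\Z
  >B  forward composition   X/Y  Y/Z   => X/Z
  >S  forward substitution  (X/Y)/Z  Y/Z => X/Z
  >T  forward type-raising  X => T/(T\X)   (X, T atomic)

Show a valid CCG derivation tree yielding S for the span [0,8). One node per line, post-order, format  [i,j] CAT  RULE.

[0,1] NP/PP  lex  "no"
[1,2] (NP\PP)\(NP/PP)  lex  "every"
[0,2] NP\PP  <  k=1
[2,3] S  lex  "map"
[3,4] (NP\(NP\PP))\S  lex  "quickly"
[2,4] NP\(NP\PP)  <  k=3
[0,4] NP  <  k=2
[4,5] N  lex  "in"
[5,6] ((NP\PP)\NP)\N  lex  "built"
[4,6] (NP\PP)\NP  <  k=5
[6,7] (S\(NP\PP))/PP  lex  "from"
[7,8] PP  lex  "today"
[6,8] S\(NP\PP)  >  k=7
[4,8] S\NP  <B  k=6
[0,8] S  <  k=4

[0,8] S   <
  [0,4] NP   <
    [0,2] NP\PP   <
      [0,1] "no" : NP/PP
      [1,2] "every" : (NP\PP)\(NP/PP)
    [2,4] NP\(NP\PP)   <
      [2,3] "map" : S
      [3,4] "quickly" : (NP\(NP\PP))\S
  [4,8] S\NP   <B
    [4,6] (NP\PP)\NP   <
      [4,5] "in" : N
      [5,6] "built" : ((NP\PP)\NP)\N
    [6,8] S\(NP\PP)   >
      [6,7] "from" : (S\(NP\PP))/PP
      [7,8] "today" : PP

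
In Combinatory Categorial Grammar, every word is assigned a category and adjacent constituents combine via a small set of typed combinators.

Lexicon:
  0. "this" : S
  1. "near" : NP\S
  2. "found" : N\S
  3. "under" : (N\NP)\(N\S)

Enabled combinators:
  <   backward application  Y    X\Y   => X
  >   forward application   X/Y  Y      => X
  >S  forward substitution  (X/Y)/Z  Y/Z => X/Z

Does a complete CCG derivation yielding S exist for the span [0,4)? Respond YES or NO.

S NP\S N\S (N\NP)\(N\S)
CKY chart[0,4] = {N}; S ∉ chart

NO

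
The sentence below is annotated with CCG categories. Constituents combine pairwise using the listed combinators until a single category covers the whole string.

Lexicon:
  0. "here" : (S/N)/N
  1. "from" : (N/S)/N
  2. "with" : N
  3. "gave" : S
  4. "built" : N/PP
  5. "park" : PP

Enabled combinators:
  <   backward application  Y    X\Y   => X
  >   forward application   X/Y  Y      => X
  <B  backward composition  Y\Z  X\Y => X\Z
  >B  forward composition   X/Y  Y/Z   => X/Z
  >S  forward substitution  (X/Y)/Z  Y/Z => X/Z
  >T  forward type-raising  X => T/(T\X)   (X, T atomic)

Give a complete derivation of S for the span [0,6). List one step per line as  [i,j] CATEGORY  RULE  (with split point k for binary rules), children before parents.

[0,1] (S/N)/N  lex  "here"
[1,2] (N/S)/N  lex  "from"
[2,3] N  lex  "with"
[1,3] N/S  >  k=2
[3,4] S  lex  "gave"
[1,4] N  >  k=3
[0,4] S/N  >  k=1
[4,5] N/PP  lex  "built"
[5,6] PP  lex  "park"
[4,6] N  >  k=5
[0,6] S  >  k=4

[0,6] S   >
  [0,4] S/N   >
    [0,1] "here" : (S/N)/N
    [1,4] N   >
      [1,3] N/S   >
        [1,2] "from" : (N/S)/N
        [2,3] "with" : N
      [3,4] "gave" : S
  [4,6] N   >
    [4,5] "built" : N/PP
    [5,6] "park" : PP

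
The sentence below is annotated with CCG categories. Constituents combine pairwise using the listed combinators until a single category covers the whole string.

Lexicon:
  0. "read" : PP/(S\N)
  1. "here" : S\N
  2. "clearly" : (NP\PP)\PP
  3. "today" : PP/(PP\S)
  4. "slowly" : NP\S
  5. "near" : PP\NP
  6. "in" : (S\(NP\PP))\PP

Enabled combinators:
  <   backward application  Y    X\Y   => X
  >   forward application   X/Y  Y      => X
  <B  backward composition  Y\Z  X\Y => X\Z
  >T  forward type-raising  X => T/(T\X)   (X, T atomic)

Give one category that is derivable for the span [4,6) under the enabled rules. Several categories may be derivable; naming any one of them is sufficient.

PP\S

[0,7] S   <
  [0,2] PP   >
    [0,1] "read" : PP/(S\N)
    [1,2] "here" : S\N
  [2,7] S\PP   <B
    [2,3] "clearly" : (NP\PP)\PP
    [3,7] S\(NP\PP)   <
      [3,6] PP   >
        [3,4] "today" : PP/(PP\S)
        [4,6] PP\S   <B
          [4,5] "slowly" : NP\S
          [5,6] "near" : PP\NP
      [6,7] "in" : (S\(NP\PP))\PP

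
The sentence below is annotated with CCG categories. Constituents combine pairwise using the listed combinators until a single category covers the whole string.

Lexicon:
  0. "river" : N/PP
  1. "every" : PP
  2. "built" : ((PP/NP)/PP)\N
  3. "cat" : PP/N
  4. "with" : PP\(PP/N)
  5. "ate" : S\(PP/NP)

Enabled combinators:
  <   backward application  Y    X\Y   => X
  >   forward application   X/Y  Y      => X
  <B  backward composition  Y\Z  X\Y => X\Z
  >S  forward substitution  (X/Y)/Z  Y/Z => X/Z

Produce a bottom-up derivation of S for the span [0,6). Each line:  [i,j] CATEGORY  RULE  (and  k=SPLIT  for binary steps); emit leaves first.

[0,6] S   <
  [0,5] PP/NP   >
    [0,3] (PP/NP)/PP   <
      [0,2] N   >
        [0,1] "river" : N/PP
        [1,2] "every" : PP
      [2,3] "built" : ((PP/NP)/PP)\N
    [3,5] PP   <
      [3,4] "cat" : PP/N
      [4,5] "with" : PP\(PP/N)
  [5,6] "ate" : S\(PP/NP)

[0,1] N/PP  lex  "river"
[1,2] PP  lex  "every"
[0,2] N  >  k=1
[2,3] ((PP/NP)/PP)\N  lex  "built"
[0,3] (PP/NP)/PP  <  k=2
[3,4] PP/N  lex  "cat"
[4,5] PP\(PP/N)  lex  "with"
[3,5] PP  <  k=4
[0,5] PP/NP  >  k=3
[5,6] S\(PP/NP)  lex  "ate"
[0,6] S  <  k=5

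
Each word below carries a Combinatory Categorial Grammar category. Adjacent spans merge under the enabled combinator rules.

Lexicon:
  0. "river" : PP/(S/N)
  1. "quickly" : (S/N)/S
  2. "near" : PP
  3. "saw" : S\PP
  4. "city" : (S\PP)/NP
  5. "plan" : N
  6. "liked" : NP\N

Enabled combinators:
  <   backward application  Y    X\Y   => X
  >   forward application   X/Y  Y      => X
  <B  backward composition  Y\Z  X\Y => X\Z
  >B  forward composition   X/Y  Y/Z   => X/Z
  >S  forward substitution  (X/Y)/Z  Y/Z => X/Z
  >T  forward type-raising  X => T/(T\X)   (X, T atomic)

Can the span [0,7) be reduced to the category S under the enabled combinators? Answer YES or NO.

[0,7] S   <
  [0,4] PP   >
    [0,2] PP/S   >B
      [0,1] "river" : PP/(S/N)
      [1,2] "quickly" : (S/N)/S
    [2,4] S   >
      [2,3] S/(S\PP)   >T
        [2,3] "near" : PP
      [3,4] "saw" : S\PP
  [4,7] S\PP   >
    [4,5] "city" : (S\PP)/NP
    [5,7] NP   >
      [5,6] NP/(NP\N)   >T
        [5,6] "plan" : N
      [6,7] "liked" : NP\N

YES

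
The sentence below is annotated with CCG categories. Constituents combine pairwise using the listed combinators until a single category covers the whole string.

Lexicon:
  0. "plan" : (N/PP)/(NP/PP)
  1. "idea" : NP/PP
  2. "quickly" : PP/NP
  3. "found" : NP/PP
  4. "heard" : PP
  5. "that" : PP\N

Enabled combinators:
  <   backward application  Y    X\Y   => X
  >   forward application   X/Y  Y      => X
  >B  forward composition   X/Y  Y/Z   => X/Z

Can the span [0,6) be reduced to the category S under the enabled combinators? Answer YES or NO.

(N/PP)/(NP/PP) NP/PP PP/NP NP/PP PP PP\N
CKY chart[0,6] = {PP}; S ∉ chart

NO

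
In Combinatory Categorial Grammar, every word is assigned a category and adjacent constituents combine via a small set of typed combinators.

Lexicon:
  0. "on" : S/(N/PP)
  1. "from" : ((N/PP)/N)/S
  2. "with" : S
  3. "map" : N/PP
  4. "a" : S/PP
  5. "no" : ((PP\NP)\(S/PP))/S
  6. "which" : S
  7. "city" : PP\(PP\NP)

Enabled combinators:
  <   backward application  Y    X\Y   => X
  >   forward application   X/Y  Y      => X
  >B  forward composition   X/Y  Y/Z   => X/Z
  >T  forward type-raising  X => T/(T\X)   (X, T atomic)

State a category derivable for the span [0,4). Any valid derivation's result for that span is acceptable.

[0,8] S   >
  [0,4] S/PP   >B
    [0,3] S/N   >B
      [0,1] "on" : S/(N/PP)
      [1,3] (N/PP)/N   >
        [1,2] "from" : ((N/PP)/N)/S
        [2,3] "with" : S
    [3,4] "map" : N/PP
  [4,8] PP   <
    [4,7] PP\NP   <
      [4,5] "a" : S/PP
      [5,7] (PP\NP)\(S/PP)   >
        [5,6] "no" : ((PP\NP)\(S/PP))/S
        [6,7] "which" : S
    [7,8] "city" : PP\(PP\NP)

S/PP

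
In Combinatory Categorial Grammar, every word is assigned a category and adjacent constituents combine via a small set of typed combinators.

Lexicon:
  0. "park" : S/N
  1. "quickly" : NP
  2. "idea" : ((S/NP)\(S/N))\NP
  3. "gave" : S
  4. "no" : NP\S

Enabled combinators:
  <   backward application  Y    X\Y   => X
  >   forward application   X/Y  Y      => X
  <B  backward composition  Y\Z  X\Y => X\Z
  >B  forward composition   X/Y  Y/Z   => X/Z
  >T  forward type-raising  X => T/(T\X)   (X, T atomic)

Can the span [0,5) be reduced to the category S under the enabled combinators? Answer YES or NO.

[0,5] S   >
  [0,3] S/NP   <
    [0,1] "park" : S/N
    [1,3] (S/NP)\(S/N)   <
      [1,2] "quickly" : NP
      [2,3] "idea" : ((S/NP)\(S/N))\NP
  [3,5] NP   <
    [3,4] "gave" : S
    [4,5] "no" : NP\S

YES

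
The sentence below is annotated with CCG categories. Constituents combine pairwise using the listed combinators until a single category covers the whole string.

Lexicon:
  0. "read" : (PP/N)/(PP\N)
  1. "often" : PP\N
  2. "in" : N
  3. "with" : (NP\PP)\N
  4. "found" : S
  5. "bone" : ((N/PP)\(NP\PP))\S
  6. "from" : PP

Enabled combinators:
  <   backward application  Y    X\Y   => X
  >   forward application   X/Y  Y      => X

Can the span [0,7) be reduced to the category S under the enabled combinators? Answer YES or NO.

(PP/N)/(PP\N) PP\N N (NP\PP)\N S ((N/PP)\(NP\PP))\S PP
CKY chart[0,7] = {PP}; S ∉ chart

NO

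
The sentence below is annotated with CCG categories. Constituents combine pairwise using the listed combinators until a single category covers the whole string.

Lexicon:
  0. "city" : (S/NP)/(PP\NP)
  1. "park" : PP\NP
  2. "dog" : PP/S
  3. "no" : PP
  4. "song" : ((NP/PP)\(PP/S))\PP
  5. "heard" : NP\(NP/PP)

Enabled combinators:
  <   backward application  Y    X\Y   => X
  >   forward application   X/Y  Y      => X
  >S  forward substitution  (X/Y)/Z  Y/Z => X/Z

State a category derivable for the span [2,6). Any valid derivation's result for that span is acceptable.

NP

[0,6] S   >
  [0,2] S/NP   >
    [0,1] "city" : (S/NP)/(PP\NP)
    [1,2] "park" : PP\NP
  [2,6] NP   <
    [2,5] NP/PP   <
      [2,3] "dog" : PP/S
      [3,5] (NP/PP)\(PP/S)   <
        [3,4] "no" : PP
        [4,5] "song" : ((NP/PP)\(PP/S))\PP
    [5,6] "heard" : NP\(NP/PP)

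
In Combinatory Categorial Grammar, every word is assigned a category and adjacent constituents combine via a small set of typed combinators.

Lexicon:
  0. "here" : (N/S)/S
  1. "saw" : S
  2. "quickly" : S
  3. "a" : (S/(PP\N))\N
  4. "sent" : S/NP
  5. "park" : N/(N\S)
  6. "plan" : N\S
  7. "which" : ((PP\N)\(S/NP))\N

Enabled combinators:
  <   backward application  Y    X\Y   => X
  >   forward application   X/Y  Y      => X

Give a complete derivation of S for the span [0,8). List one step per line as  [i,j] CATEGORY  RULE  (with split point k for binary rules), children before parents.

[0,1] (N/S)/S  lex  "here"
[1,2] S  lex  "saw"
[0,2] N/S  >  k=1
[2,3] S  lex  "quickly"
[0,3] N  >  k=2
[3,4] (S/(PP\N))\N  lex  "a"
[0,4] S/(PP\N)  <  k=3
[4,5] S/NP  lex  "sent"
[5,6] N/(N\S)  lex  "park"
[6,7] N\S  lex  "plan"
[5,7] N  >  k=6
[7,8] ((PP\N)\(S/NP))\N  lex  "which"
[5,8] (PP\N)\(S/NP)  <  k=7
[4,8] PP\N  <  k=5
[0,8] S  >  k=4

[0,8] S   >
  [0,4] S/(PP\N)   <
    [0,3] N   >
      [0,2] N/S   >
        [0,1] "here" : (N/S)/S
        [1,2] "saw" : S
      [2,3] "quickly" : S
    [3,4] "a" : (S/(PP\N))\N
  [4,8] PP\N   <
    [4,5] "sent" : S/NP
    [5,8] (PP\N)\(S/NP)   <
      [5,7] N   >
        [5,6] "park" : N/(N\S)
        [6,7] "plan" : N\S
      [7,8] "which" : ((PP\N)\(S/NP))\N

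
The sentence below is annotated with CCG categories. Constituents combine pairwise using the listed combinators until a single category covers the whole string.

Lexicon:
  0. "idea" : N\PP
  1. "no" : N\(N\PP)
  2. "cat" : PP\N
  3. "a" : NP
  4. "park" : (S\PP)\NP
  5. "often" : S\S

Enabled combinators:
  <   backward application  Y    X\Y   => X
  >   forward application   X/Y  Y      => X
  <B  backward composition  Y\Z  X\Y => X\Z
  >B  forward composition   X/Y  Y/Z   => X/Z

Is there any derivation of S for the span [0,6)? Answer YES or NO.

YES

[0,6] S   <
  [0,3] PP   <
    [0,2] N   <
      [0,1] "idea" : N\PP
      [1,2] "no" : N\(N\PP)
    [2,3] "cat" : PP\N
  [3,6] S\PP   <B
    [3,5] S\PP   <
      [3,4] "a" : NP
      [4,5] "park" : (S\PP)\NP
    [5,6] "often" : S\S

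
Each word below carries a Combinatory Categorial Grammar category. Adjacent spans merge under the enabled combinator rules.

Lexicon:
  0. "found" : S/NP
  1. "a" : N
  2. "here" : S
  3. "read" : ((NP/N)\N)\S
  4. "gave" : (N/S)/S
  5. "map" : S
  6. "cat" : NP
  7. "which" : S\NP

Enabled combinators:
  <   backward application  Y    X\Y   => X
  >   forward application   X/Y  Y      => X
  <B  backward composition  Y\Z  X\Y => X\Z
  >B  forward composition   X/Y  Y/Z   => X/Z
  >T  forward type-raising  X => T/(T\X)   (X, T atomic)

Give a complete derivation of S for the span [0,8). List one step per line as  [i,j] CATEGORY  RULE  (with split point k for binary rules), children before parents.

[0,8] S   >
  [0,1] "found" : S/NP
  [1,8] NP   >
    [1,6] NP/S   >B
      [1,4] NP/N   <
        [1,2] "a" : N
        [2,4] (NP/N)\N   <
          [2,3] "here" : S
          [3,4] "read" : ((NP/N)\N)\S
      [4,6] N/S   >
        [4,5] "gave" : (N/S)/S
        [5,6] "map" : S
    [6,8] S   >
      [6,7] S/(S\NP)   >T
        [6,7] "cat" : NP
      [7,8] "which" : S\NP

[0,1] S/NP  lex  "found"
[1,2] N  lex  "a"
[2,3] S  lex  "here"
[3,4] ((NP/N)\N)\S  lex  "read"
[2,4] (NP/N)\N  <  k=3
[1,4] NP/N  <  k=2
[4,5] (N/S)/S  lex  "gave"
[5,6] S  lex  "map"
[4,6] N/S  >  k=5
[1,6] NP/S  >B  k=4
[6,7] NP  lex  "cat"
[6,7] S/(S\NP)  >T
[7,8] S\NP  lex  "which"
[6,8] S  >  k=7
[1,8] NP  >  k=6
[0,8] S  >  k=1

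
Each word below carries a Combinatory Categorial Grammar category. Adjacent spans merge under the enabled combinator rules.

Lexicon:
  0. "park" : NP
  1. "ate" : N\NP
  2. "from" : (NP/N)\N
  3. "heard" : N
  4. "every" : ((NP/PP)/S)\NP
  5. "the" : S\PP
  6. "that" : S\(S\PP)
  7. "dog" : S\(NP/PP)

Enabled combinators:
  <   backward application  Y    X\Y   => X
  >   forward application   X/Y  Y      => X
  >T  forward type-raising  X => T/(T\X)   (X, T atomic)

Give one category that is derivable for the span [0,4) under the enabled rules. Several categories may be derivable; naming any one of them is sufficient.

NP

[0,8] S   <
  [0,7] NP/PP   >
    [0,5] (NP/PP)/S   <
      [0,4] NP   >
        [0,3] NP/N   <
          [0,2] N   >
            [0,1] N/(N\NP)   >T
              [0,1] "park" : NP
            [1,2] "ate" : N\NP
          [2,3] "from" : (NP/N)\N
        [3,4] "heard" : N
      [4,5] "every" : ((NP/PP)/S)\NP
    [5,7] S   <
      [5,6] "the" : S\PP
      [6,7] "that" : S\(S\PP)
  [7,8] "dog" : S\(NP/PP)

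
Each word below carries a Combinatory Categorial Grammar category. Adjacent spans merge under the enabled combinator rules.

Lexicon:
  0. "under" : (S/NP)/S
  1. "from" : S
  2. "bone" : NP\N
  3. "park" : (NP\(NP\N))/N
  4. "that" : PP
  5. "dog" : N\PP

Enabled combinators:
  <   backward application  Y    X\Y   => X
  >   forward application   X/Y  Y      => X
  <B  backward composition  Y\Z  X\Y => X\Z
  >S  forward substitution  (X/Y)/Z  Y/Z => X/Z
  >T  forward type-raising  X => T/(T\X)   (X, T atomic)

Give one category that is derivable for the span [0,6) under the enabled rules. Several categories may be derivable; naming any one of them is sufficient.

S

[0,6] S   >
  [0,2] S/NP   >
    [0,1] "under" : (S/NP)/S
    [1,2] "from" : S
  [2,6] NP   <
    [2,3] "bone" : NP\N
    [3,6] NP\(NP\N)   >
      [3,4] "park" : (NP\(NP\N))/N
      [4,6] N   <
        [4,5] "that" : PP
        [5,6] "dog" : N\PP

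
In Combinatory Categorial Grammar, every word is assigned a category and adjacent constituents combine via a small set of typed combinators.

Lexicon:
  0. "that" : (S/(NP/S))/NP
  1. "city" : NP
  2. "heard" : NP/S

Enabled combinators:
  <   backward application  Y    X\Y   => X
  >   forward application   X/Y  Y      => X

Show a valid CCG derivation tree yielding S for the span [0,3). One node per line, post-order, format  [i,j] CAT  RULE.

[0,1] (S/(NP/S))/NP  lex  "that"
[1,2] NP  lex  "city"
[0,2] S/(NP/S)  >  k=1
[2,3] NP/S  lex  "heard"
[0,3] S  >  k=2

[0,3] S   >
  [0,2] S/(NP/S)   >
    [0,1] "that" : (S/(NP/S))/NP
    [1,2] "city" : NP
  [2,3] "heard" : NP/S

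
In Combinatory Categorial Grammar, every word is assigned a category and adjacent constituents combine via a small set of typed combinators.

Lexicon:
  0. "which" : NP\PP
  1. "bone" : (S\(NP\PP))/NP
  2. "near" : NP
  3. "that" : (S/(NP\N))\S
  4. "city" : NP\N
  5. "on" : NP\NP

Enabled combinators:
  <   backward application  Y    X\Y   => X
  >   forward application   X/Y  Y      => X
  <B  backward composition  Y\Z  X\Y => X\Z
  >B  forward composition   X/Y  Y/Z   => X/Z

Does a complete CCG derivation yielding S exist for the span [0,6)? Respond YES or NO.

YES

[0,6] S   >
  [0,4] S/(NP\N)   <
    [0,3] S   <
      [0,1] "which" : NP\PP
      [1,3] S\(NP\PP)   >
        [1,2] "bone" : (S\(NP\PP))/NP
        [2,3] "near" : NP
    [3,4] "that" : (S/(NP\N))\S
  [4,6] NP\N   <B
    [4,5] "city" : NP\N
    [5,6] "on" : NP\NP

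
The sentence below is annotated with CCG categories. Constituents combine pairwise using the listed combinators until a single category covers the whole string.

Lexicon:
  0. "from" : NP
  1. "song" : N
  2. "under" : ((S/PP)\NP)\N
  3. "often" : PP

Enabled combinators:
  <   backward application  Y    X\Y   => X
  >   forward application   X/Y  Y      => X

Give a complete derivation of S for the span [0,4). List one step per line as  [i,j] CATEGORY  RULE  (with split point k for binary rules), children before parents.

[0,1] NP  lex  "from"
[1,2] N  lex  "song"
[2,3] ((S/PP)\NP)\N  lex  "under"
[1,3] (S/PP)\NP  <  k=2
[0,3] S/PP  <  k=1
[3,4] PP  lex  "often"
[0,4] S  >  k=3

[0,4] S   >
  [0,3] S/PP   <
    [0,1] "from" : NP
    [1,3] (S/PP)\NP   <
      [1,2] "song" : N
      [2,3] "under" : ((S/PP)\NP)\N
  [3,4] "often" : PP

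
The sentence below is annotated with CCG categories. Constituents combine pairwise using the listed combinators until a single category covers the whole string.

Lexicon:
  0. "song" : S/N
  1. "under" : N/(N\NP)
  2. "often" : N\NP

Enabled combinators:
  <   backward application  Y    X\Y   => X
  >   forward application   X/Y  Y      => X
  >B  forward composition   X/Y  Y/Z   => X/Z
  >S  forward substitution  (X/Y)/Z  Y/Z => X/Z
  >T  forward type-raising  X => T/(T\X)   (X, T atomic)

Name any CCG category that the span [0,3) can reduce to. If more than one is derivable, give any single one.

[0,3] S   >
  [0,1] "song" : S/N
  [1,3] N   >
    [1,2] "under" : N/(N\NP)
    [2,3] "often" : N\NP

S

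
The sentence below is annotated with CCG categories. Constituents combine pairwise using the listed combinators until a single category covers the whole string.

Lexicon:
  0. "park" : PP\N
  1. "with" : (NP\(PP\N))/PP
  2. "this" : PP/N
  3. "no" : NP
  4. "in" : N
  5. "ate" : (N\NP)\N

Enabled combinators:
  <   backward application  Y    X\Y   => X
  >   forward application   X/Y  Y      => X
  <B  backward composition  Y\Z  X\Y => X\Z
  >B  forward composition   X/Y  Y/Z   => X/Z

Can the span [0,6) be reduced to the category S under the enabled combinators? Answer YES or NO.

NO

PP\N (NP\(PP\N))/PP PP/N NP N (N\NP)\N
CKY chart[0,6] = {NP}; S ∉ chart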